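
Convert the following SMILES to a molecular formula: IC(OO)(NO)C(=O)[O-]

Heavy atoms from the SMILES: 2 C, 1 I, 1 N, 5 O.
Implicit hydrogens by atom environment:
  2 × C: no H
  2 × O: 1 H each → 2
  2 × O: no H
  1 × I: no H
  1 × N: 1 H
  1 × O (charge -1): no H
  Total hydrogens = 3.
Net charge -1.
Molecular formula: C2H3INO5-

C2H3INO5-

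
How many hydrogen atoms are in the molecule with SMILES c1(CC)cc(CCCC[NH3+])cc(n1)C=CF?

Hydrogens are implicit in SMILES; fill each atom to its normal valence:
  5 × C: 2 H each → 10
  3 × C (aromatic): no H
  2 × C (aromatic): 1 H each → 2
  2 × C: 1 H each → 2
  1 × C: 3 H
  1 × F: no H
  1 × N (charge +1): 3 H
  1 × N (aromatic): no H
  Total hydrogens = 20.

20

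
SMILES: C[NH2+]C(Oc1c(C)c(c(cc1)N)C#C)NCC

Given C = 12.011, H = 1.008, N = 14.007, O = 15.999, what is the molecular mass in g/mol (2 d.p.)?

234.32

Molecular formula: C13H20N3O+.
M = 13×12.011 + 20×1.008 + 3×14.007 + 1×15.999 = 234.32 g/mol.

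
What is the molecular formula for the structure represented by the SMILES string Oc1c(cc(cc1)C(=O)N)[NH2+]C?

Heavy atoms from the SMILES: 8 C, 2 N, 2 O.
Implicit hydrogens by atom environment:
  3 × C (aromatic): 1 H each → 3
  3 × C (aromatic): no H
  1 × C: 3 H
  1 × C: no H
  1 × N: 2 H
  1 × N (charge +1): 2 H
  1 × O: 1 H
  1 × O: no H
  Total hydrogens = 11.
Net charge +1.
Molecular formula: C8H11N2O2+

C8H11N2O2+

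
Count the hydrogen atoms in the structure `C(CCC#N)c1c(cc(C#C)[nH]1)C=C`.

Hydrogens are implicit in SMILES; fill each atom to its normal valence:
  4 × C: 2 H each → 8
  3 × C (aromatic): no H
  2 × C: 1 H each → 2
  2 × C: no H
  1 × C (aromatic): 1 H
  1 × N (aromatic): 1 H
  1 × N: no H
  Total hydrogens = 12.

12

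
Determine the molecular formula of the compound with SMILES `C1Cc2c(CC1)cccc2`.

Heavy atoms from the SMILES: 10 C.
Implicit hydrogens by atom environment:
  4 × C: 2 H each → 8
  4 × C (aromatic): 1 H each → 4
  2 × C (aromatic): no H
  Total hydrogens = 12.
Molecular formula: C10H12

C10H12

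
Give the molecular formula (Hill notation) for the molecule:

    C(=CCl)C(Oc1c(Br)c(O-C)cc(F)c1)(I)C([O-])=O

Heavy atoms from the SMILES: 1 Br, 11 C, 1 Cl, 1 F, 1 I, 4 O.
Implicit hydrogens by atom environment:
  4 × C (aromatic): no H
  3 × O: no H
  2 × C (aromatic): 1 H each → 2
  2 × C: 1 H each → 2
  2 × C: no H
  1 × Br: no H
  1 × C: 3 H
  1 × Cl: no H
  1 × F: no H
  1 × I: no H
  1 × O (charge -1): no H
  Total hydrogens = 7.
Net charge -1.
Molecular formula: C11H7BrClFIO4-

C11H7BrClFIO4-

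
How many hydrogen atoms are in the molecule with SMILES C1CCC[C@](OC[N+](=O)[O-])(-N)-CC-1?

16

Hydrogens are implicit in SMILES; fill each atom to its normal valence:
  7 × C: 2 H each → 14
  2 × O: no H
  1 × C: no H
  1 × N: 2 H
  1 × N (charge +1): no H
  1 × O (charge -1): no H
  Total hydrogens = 16.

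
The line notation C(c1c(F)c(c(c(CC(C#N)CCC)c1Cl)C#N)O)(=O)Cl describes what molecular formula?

Heavy atoms from the SMILES: 14 C, 2 Cl, 1 F, 2 N, 2 O.
Implicit hydrogens by atom environment:
  6 × C (aromatic): no H
  3 × C: 2 H each → 6
  3 × C: no H
  2 × Cl: no H
  2 × N: no H
  1 × C: 3 H
  1 × C: 1 H
  1 × F: no H
  1 × O: 1 H
  1 × O: no H
  Total hydrogens = 11.
Molecular formula: C14H11Cl2FN2O2

C14H11Cl2FN2O2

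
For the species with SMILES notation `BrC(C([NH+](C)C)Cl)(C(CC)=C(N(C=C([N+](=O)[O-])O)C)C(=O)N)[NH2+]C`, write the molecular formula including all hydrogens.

Heavy atoms from the SMILES: 1 Br, 13 C, 1 Cl, 5 N, 4 O.
Implicit hydrogens by atom environment:
  5 × C: 3 H each → 15
  5 × C: no H
  2 × C: 1 H each → 2
  2 × O: no H
  1 × Br: no H
  1 × C: 2 H
  1 × Cl: no H
  1 × N (charge +1): 2 H
  1 × N: 2 H
  1 × N (charge +1): 1 H
  1 × N: no H
  1 × N (charge +1): no H
  1 × O: 1 H
  1 × O (charge -1): no H
  Total hydrogens = 25.
Net charge +2.
Molecular formula: [C13H25BrClN5O4]2+

[C13H25BrClN5O4]2+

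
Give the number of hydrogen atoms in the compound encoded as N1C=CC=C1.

5

Hydrogens are implicit in SMILES; fill each atom to its normal valence:
  4 × C (aromatic): 1 H each → 4
  1 × N (aromatic): 1 H
  Total hydrogens = 5.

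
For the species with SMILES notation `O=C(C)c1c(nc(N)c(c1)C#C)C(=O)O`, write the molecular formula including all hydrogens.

Heavy atoms from the SMILES: 10 C, 2 N, 3 O.
Implicit hydrogens by atom environment:
  4 × C (aromatic): no H
  3 × C: no H
  2 × O: no H
  1 × C: 3 H
  1 × C (aromatic): 1 H
  1 × C: 1 H
  1 × N: 2 H
  1 × N (aromatic): no H
  1 × O: 1 H
  Total hydrogens = 8.
Molecular formula: C10H8N2O3

C10H8N2O3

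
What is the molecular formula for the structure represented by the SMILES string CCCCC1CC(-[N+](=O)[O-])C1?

C8H15NO2

Heavy atoms from the SMILES: 8 C, 1 N, 2 O.
Implicit hydrogens by atom environment:
  5 × C: 2 H each → 10
  2 × C: 1 H each → 2
  1 × C: 3 H
  1 × N (charge +1): no H
  1 × O: no H
  1 × O (charge -1): no H
  Total hydrogens = 15.
Molecular formula: C8H15NO2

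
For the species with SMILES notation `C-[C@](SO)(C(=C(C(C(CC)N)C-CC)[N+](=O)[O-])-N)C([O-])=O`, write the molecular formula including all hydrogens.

C12H22N3O5S-

Heavy atoms from the SMILES: 12 C, 3 N, 5 O, 1 S.
Implicit hydrogens by atom environment:
  4 × C: no H
  3 × C: 3 H each → 9
  3 × C: 2 H each → 6
  2 × C: 1 H each → 2
  2 × N: 2 H each → 4
  2 × O: no H
  2 × O (charge -1): no H
  1 × N (charge +1): no H
  1 × O: 1 H
  1 × S: no H
  Total hydrogens = 22.
Net charge -1.
Molecular formula: C12H22N3O5S-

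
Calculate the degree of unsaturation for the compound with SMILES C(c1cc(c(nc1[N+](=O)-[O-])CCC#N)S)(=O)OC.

Molecular formula from the SMILES: C10H9N3O4S.
DoU = (2C + 2 + N − H − X)/2 = (2·10 + 2 + 3 − 9 − 0)/2 = 16/2 = 8.
(Structurally: 1 ring(s) + 7 π bond(s) = 8.)

8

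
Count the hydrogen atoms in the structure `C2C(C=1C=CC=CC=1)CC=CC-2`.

Hydrogens are implicit in SMILES; fill each atom to its normal valence:
  5 × C (aromatic): 1 H each → 5
  3 × C: 2 H each → 6
  3 × C: 1 H each → 3
  1 × C (aromatic): no H
  Total hydrogens = 14.

14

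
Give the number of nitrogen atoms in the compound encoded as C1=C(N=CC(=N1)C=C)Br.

2

The symbol for nitrogen appears 2 times in the SMILES.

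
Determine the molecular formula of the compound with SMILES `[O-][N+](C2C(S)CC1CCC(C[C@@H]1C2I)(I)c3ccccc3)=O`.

C16H19I2NO2S

Heavy atoms from the SMILES: 16 C, 2 I, 1 N, 2 O, 1 S.
Implicit hydrogens by atom environment:
  5 × C: 1 H each → 5
  5 × C (aromatic): 1 H each → 5
  4 × C: 2 H each → 8
  2 × I: no H
  1 × C: no H
  1 × C (aromatic): no H
  1 × N (charge +1): no H
  1 × O: no H
  1 × O (charge -1): no H
  1 × S: 1 H
  Total hydrogens = 19.
Molecular formula: C16H19I2NO2S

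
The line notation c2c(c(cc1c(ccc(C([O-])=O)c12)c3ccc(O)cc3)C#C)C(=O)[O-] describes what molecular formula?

[C20H10O5]2-

Heavy atoms from the SMILES: 20 C, 5 O.
Implicit hydrogens by atom environment:
  8 × C (aromatic): 1 H each → 8
  8 × C (aromatic): no H
  3 × C: no H
  2 × O: no H
  2 × O (charge -1): no H
  1 × C: 1 H
  1 × O: 1 H
  Total hydrogens = 10.
Net charge -2.
Molecular formula: [C20H10O5]2-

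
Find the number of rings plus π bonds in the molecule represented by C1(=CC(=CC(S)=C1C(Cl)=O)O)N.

Molecular formula from the SMILES: C7H6ClNO2S.
DoU = (2C + 2 + N − H − X)/2 = (2·7 + 2 + 1 − 6 − 1)/2 = 10/2 = 5.
(Structurally: 1 ring(s) + 4 π bond(s) = 5.)

5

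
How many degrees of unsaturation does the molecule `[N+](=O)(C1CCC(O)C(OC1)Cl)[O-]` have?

Molecular formula from the SMILES: C6H10ClNO4.
DoU = (2C + 2 + N − H − X)/2 = (2·6 + 2 + 1 − 10 − 1)/2 = 4/2 = 2.
(Structurally: 1 ring(s) + 1 π bond(s) = 2.)

2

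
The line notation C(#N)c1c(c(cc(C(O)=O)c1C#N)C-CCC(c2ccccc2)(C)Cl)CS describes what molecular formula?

Heavy atoms from the SMILES: 21 C, 1 Cl, 2 N, 2 O, 1 S.
Implicit hydrogens by atom environment:
  6 × C (aromatic): 1 H each → 6
  6 × C (aromatic): no H
  4 × C: 2 H each → 8
  4 × C: no H
  2 × N: no H
  1 × C: 3 H
  1 × Cl: no H
  1 × O: 1 H
  1 × O: no H
  1 × S: 1 H
  Total hydrogens = 19.
Molecular formula: C21H19ClN2O2S

C21H19ClN2O2S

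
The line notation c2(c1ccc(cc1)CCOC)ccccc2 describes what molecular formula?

Heavy atoms from the SMILES: 15 C, 1 O.
Implicit hydrogens by atom environment:
  9 × C (aromatic): 1 H each → 9
  3 × C (aromatic): no H
  2 × C: 2 H each → 4
  1 × C: 3 H
  1 × O: no H
  Total hydrogens = 16.
Molecular formula: C15H16O

C15H16O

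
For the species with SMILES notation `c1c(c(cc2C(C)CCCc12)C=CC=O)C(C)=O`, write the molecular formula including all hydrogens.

Heavy atoms from the SMILES: 16 C, 2 O.
Implicit hydrogens by atom environment:
  4 × C: 1 H each → 4
  4 × C (aromatic): no H
  3 × C: 2 H each → 6
  2 × C: 3 H each → 6
  2 × C (aromatic): 1 H each → 2
  2 × O: no H
  1 × C: no H
  Total hydrogens = 18.
Molecular formula: C16H18O2

C16H18O2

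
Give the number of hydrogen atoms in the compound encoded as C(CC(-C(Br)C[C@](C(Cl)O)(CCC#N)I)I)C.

17

Hydrogens are implicit in SMILES; fill each atom to its normal valence:
  5 × C: 2 H each → 10
  3 × C: 1 H each → 3
  2 × C: no H
  2 × I: no H
  1 × Br: no H
  1 × C: 3 H
  1 × Cl: no H
  1 × N: no H
  1 × O: 1 H
  Total hydrogens = 17.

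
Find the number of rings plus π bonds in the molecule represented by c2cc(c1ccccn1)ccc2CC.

Molecular formula from the SMILES: C13H13N.
DoU = (2C + 2 + N − H − X)/2 = (2·13 + 2 + 1 − 13 − 0)/2 = 16/2 = 8.
(Structurally: 2 ring(s) + 6 π bond(s) = 8.)

8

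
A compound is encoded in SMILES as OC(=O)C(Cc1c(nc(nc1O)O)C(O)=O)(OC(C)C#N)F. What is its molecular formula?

C11H10FN3O7

Heavy atoms from the SMILES: 11 C, 1 F, 3 N, 7 O.
Implicit hydrogens by atom environment:
  4 × C (aromatic): no H
  4 × C: no H
  4 × O: 1 H each → 4
  3 × O: no H
  2 × N (aromatic): no H
  1 × C: 3 H
  1 × C: 2 H
  1 × C: 1 H
  1 × F: no H
  1 × N: no H
  Total hydrogens = 10.
Molecular formula: C11H10FN3O7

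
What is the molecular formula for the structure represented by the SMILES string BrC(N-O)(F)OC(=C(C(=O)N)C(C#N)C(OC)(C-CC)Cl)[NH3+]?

C11H18BrClFN4O4+

Heavy atoms from the SMILES: 1 Br, 11 C, 1 Cl, 1 F, 4 N, 4 O.
Implicit hydrogens by atom environment:
  6 × C: no H
  3 × O: no H
  2 × C: 3 H each → 6
  2 × C: 2 H each → 4
  1 × Br: no H
  1 × C: 1 H
  1 × Cl: no H
  1 × F: no H
  1 × N (charge +1): 3 H
  1 × N: 2 H
  1 × N: 1 H
  1 × N: no H
  1 × O: 1 H
  Total hydrogens = 18.
Net charge +1.
Molecular formula: C11H18BrClFN4O4+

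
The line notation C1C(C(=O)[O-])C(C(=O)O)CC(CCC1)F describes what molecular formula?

Heavy atoms from the SMILES: 10 C, 1 F, 4 O.
Implicit hydrogens by atom environment:
  5 × C: 2 H each → 10
  3 × C: 1 H each → 3
  2 × C: no H
  2 × O: no H
  1 × F: no H
  1 × O: 1 H
  1 × O (charge -1): no H
  Total hydrogens = 14.
Net charge -1.
Molecular formula: C10H14FO4-

C10H14FO4-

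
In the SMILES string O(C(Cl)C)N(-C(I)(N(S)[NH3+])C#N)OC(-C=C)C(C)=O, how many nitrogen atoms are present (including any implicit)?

4

The symbol for nitrogen appears 4 times in the SMILES.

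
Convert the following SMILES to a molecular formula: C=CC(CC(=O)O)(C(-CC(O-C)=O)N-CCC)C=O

Heavy atoms from the SMILES: 13 C, 1 N, 5 O.
Implicit hydrogens by atom environment:
  5 × C: 2 H each → 10
  4 × O: no H
  3 × C: 1 H each → 3
  3 × C: no H
  2 × C: 3 H each → 6
  1 × N: 1 H
  1 × O: 1 H
  Total hydrogens = 21.
Molecular formula: C13H21NO5

C13H21NO5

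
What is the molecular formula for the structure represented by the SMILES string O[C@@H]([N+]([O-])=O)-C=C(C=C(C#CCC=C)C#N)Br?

Heavy atoms from the SMILES: 1 Br, 11 C, 2 N, 3 O.
Implicit hydrogens by atom environment:
  5 × C: no H
  4 × C: 1 H each → 4
  2 × C: 2 H each → 4
  1 × Br: no H
  1 × N (charge +1): no H
  1 × N: no H
  1 × O: 1 H
  1 × O: no H
  1 × O (charge -1): no H
  Total hydrogens = 9.
Molecular formula: C11H9BrN2O3

C11H9BrN2O3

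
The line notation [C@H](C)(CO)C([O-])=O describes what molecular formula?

Heavy atoms from the SMILES: 4 C, 3 O.
Implicit hydrogens by atom environment:
  1 × C: 3 H
  1 × C: 2 H
  1 × C: 1 H
  1 × C: no H
  1 × O: 1 H
  1 × O: no H
  1 × O (charge -1): no H
  Total hydrogens = 7.
Net charge -1.
Molecular formula: C4H7O3-

C4H7O3-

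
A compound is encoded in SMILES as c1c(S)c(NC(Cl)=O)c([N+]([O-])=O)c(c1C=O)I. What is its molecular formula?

C8H4ClIN2O4S

Heavy atoms from the SMILES: 8 C, 1 Cl, 1 I, 2 N, 4 O, 1 S.
Implicit hydrogens by atom environment:
  5 × C (aromatic): no H
  3 × O: no H
  1 × C (aromatic): 1 H
  1 × C: 1 H
  1 × C: no H
  1 × Cl: no H
  1 × I: no H
  1 × N: 1 H
  1 × N (charge +1): no H
  1 × O (charge -1): no H
  1 × S: 1 H
  Total hydrogens = 4.
Molecular formula: C8H4ClIN2O4S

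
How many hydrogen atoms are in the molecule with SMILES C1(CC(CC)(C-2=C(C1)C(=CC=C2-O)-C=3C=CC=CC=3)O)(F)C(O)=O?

19

Hydrogens are implicit in SMILES; fill each atom to its normal valence:
  7 × C (aromatic): 1 H each → 7
  5 × C (aromatic): no H
  3 × C: 2 H each → 6
  3 × C: no H
  3 × O: 1 H each → 3
  1 × C: 3 H
  1 × F: no H
  1 × O: no H
  Total hydrogens = 19.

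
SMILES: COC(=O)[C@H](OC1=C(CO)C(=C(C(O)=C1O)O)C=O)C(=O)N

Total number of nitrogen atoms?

1

The symbol for nitrogen appears 1 time in the SMILES.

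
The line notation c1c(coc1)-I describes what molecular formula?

Heavy atoms from the SMILES: 4 C, 1 I, 1 O.
Implicit hydrogens by atom environment:
  3 × C (aromatic): 1 H each → 3
  1 × C (aromatic): no H
  1 × I: no H
  1 × O (aromatic): no H
  Total hydrogens = 3.
Molecular formula: C4H3IO

C4H3IO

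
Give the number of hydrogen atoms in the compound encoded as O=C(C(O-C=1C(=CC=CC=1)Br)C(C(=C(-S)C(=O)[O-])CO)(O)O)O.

Hydrogens are implicit in SMILES; fill each atom to its normal valence:
  5 × C: no H
  4 × C (aromatic): 1 H each → 4
  4 × O: 1 H each → 4
  3 × O: no H
  2 × C (aromatic): no H
  1 × Br: no H
  1 × C: 2 H
  1 × C: 1 H
  1 × O (charge -1): no H
  1 × S: 1 H
  Total hydrogens = 12.

12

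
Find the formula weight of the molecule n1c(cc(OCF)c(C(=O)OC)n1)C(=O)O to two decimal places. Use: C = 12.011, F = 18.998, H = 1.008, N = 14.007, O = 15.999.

230.15

Molecular formula: C8H7FN2O5.
M = 8×12.011 + 1×18.998 + 7×1.008 + 2×14.007 + 5×15.999 = 230.15 g/mol.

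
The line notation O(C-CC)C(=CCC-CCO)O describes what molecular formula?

Heavy atoms from the SMILES: 9 C, 3 O.
Implicit hydrogens by atom environment:
  6 × C: 2 H each → 12
  2 × O: 1 H each → 2
  1 × C: 3 H
  1 × C: 1 H
  1 × C: no H
  1 × O: no H
  Total hydrogens = 18.
Molecular formula: C9H18O3

C9H18O3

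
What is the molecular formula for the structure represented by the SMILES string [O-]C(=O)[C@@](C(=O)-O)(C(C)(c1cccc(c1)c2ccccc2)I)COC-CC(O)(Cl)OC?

C22H23ClIO7-

Heavy atoms from the SMILES: 22 C, 1 Cl, 1 I, 7 O.
Implicit hydrogens by atom environment:
  9 × C (aromatic): 1 H each → 9
  5 × C: no H
  4 × O: no H
  3 × C: 2 H each → 6
  3 × C (aromatic): no H
  2 × C: 3 H each → 6
  2 × O: 1 H each → 2
  1 × Cl: no H
  1 × I: no H
  1 × O (charge -1): no H
  Total hydrogens = 23.
Net charge -1.
Molecular formula: C22H23ClIO7-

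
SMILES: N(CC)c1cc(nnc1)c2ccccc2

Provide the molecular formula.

C12H13N3

Heavy atoms from the SMILES: 12 C, 3 N.
Implicit hydrogens by atom environment:
  7 × C (aromatic): 1 H each → 7
  3 × C (aromatic): no H
  2 × N (aromatic): no H
  1 × C: 3 H
  1 × C: 2 H
  1 × N: 1 H
  Total hydrogens = 13.
Molecular formula: C12H13N3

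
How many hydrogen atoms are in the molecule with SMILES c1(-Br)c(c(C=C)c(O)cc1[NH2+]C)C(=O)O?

11

Hydrogens are implicit in SMILES; fill each atom to its normal valence:
  5 × C (aromatic): no H
  2 × O: 1 H each → 2
  1 × Br: no H
  1 × C: 3 H
  1 × C: 2 H
  1 × C (aromatic): 1 H
  1 × C: 1 H
  1 × C: no H
  1 × N (charge +1): 2 H
  1 × O: no H
  Total hydrogens = 11.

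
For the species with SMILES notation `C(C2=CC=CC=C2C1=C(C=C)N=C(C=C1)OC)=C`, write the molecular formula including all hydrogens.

C16H15NO

Heavy atoms from the SMILES: 16 C, 1 N, 1 O.
Implicit hydrogens by atom environment:
  6 × C (aromatic): 1 H each → 6
  5 × C (aromatic): no H
  2 × C: 2 H each → 4
  2 × C: 1 H each → 2
  1 × C: 3 H
  1 × N (aromatic): no H
  1 × O: no H
  Total hydrogens = 15.
Molecular formula: C16H15NO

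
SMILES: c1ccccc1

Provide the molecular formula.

Heavy atoms from the SMILES: 6 C.
Implicit hydrogens by atom environment:
  6 × C (aromatic): 1 H each → 6
  Total hydrogens = 6.
Molecular formula: C6H6

C6H6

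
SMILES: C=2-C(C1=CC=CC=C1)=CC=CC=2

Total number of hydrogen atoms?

Hydrogens are implicit in SMILES; fill each atom to its normal valence:
  10 × C (aromatic): 1 H each → 10
  2 × C (aromatic): no H
  Total hydrogens = 10.

10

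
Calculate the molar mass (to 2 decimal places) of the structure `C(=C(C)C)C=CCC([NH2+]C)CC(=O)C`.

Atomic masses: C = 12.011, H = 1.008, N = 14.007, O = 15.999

Molecular formula: C12H22NO+.
M = 12×12.011 + 22×1.008 + 1×14.007 + 1×15.999 = 196.31 g/mol.

196.31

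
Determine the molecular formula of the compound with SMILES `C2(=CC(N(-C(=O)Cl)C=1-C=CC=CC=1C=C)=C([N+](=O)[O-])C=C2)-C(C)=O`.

Heavy atoms from the SMILES: 17 C, 1 Cl, 2 N, 4 O.
Implicit hydrogens by atom environment:
  7 × C (aromatic): 1 H each → 7
  5 × C (aromatic): no H
  3 × O: no H
  2 × C: no H
  1 × C: 3 H
  1 × C: 2 H
  1 × C: 1 H
  1 × Cl: no H
  1 × N (charge +1): no H
  1 × N: no H
  1 × O (charge -1): no H
  Total hydrogens = 13.
Molecular formula: C17H13ClN2O4

C17H13ClN2O4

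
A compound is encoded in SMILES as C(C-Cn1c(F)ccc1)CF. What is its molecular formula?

C8H11F2N

Heavy atoms from the SMILES: 8 C, 2 F, 1 N.
Implicit hydrogens by atom environment:
  4 × C: 2 H each → 8
  3 × C (aromatic): 1 H each → 3
  2 × F: no H
  1 × C (aromatic): no H
  1 × N (aromatic): no H
  Total hydrogens = 11.
Molecular formula: C8H11F2N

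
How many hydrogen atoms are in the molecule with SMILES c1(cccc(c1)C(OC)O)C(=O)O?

10

Hydrogens are implicit in SMILES; fill each atom to its normal valence:
  4 × C (aromatic): 1 H each → 4
  2 × C (aromatic): no H
  2 × O: 1 H each → 2
  2 × O: no H
  1 × C: 3 H
  1 × C: 1 H
  1 × C: no H
  Total hydrogens = 10.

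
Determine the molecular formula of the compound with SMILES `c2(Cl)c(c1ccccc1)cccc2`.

Heavy atoms from the SMILES: 12 C, 1 Cl.
Implicit hydrogens by atom environment:
  9 × C (aromatic): 1 H each → 9
  3 × C (aromatic): no H
  1 × Cl: no H
  Total hydrogens = 9.
Molecular formula: C12H9Cl

C12H9Cl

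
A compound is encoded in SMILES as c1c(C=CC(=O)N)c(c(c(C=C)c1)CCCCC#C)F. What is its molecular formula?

Heavy atoms from the SMILES: 17 C, 1 F, 1 N, 1 O.
Implicit hydrogens by atom environment:
  5 × C: 2 H each → 10
  4 × C: 1 H each → 4
  4 × C (aromatic): no H
  2 × C (aromatic): 1 H each → 2
  2 × C: no H
  1 × F: no H
  1 × N: 2 H
  1 × O: no H
  Total hydrogens = 18.
Molecular formula: C17H18FNO

C17H18FNO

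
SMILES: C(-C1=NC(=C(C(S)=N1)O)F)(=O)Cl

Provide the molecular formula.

C5H2ClFN2O2S

Heavy atoms from the SMILES: 5 C, 1 Cl, 1 F, 2 N, 2 O, 1 S.
Implicit hydrogens by atom environment:
  4 × C (aromatic): no H
  2 × N (aromatic): no H
  1 × C: no H
  1 × Cl: no H
  1 × F: no H
  1 × O: 1 H
  1 × O: no H
  1 × S: 1 H
  Total hydrogens = 2.
Molecular formula: C5H2ClFN2O2S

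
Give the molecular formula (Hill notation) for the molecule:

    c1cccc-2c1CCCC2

Heavy atoms from the SMILES: 10 C.
Implicit hydrogens by atom environment:
  4 × C: 2 H each → 8
  4 × C (aromatic): 1 H each → 4
  2 × C (aromatic): no H
  Total hydrogens = 12.
Molecular formula: C10H12

C10H12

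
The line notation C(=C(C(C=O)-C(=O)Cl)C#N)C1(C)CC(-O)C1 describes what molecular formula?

C11H12ClNO3

Heavy atoms from the SMILES: 11 C, 1 Cl, 1 N, 3 O.
Implicit hydrogens by atom environment:
  4 × C: 1 H each → 4
  4 × C: no H
  2 × C: 2 H each → 4
  2 × O: no H
  1 × C: 3 H
  1 × Cl: no H
  1 × N: no H
  1 × O: 1 H
  Total hydrogens = 12.
Molecular formula: C11H12ClNO3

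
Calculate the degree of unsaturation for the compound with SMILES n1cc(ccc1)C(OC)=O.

Molecular formula from the SMILES: C7H7NO2.
DoU = (2C + 2 + N − H − X)/2 = (2·7 + 2 + 1 − 7 − 0)/2 = 10/2 = 5.
(Structurally: 1 ring(s) + 4 π bond(s) = 5.)

5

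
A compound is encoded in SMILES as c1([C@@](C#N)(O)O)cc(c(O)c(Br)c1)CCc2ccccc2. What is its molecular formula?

Heavy atoms from the SMILES: 1 Br, 16 C, 1 N, 3 O.
Implicit hydrogens by atom environment:
  7 × C (aromatic): 1 H each → 7
  5 × C (aromatic): no H
  3 × O: 1 H each → 3
  2 × C: 2 H each → 4
  2 × C: no H
  1 × Br: no H
  1 × N: no H
  Total hydrogens = 14.
Molecular formula: C16H14BrNO3

C16H14BrNO3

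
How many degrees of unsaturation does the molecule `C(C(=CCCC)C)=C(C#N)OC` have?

4

Molecular formula from the SMILES: C10H15NO.
DoU = (2C + 2 + N − H − X)/2 = (2·10 + 2 + 1 − 15 − 0)/2 = 8/2 = 4.
(Structurally: 0 ring(s) + 4 π bond(s) = 4.)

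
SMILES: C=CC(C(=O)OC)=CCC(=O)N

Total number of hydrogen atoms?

Hydrogens are implicit in SMILES; fill each atom to its normal valence:
  3 × C: no H
  3 × O: no H
  2 × C: 2 H each → 4
  2 × C: 1 H each → 2
  1 × C: 3 H
  1 × N: 2 H
  Total hydrogens = 11.

11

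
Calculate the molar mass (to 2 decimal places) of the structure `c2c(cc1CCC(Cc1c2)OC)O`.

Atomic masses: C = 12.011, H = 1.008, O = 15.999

178.23

Molecular formula: C11H14O2.
M = 11×12.011 + 14×1.008 + 2×15.999 = 178.23 g/mol.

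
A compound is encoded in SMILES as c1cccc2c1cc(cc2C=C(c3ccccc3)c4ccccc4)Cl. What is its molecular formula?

Heavy atoms from the SMILES: 24 C, 1 Cl.
Implicit hydrogens by atom environment:
  16 × C (aromatic): 1 H each → 16
  6 × C (aromatic): no H
  1 × C: 1 H
  1 × C: no H
  1 × Cl: no H
  Total hydrogens = 17.
Molecular formula: C24H17Cl

C24H17Cl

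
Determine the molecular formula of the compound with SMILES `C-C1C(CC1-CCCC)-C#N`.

Heavy atoms from the SMILES: 10 C, 1 N.
Implicit hydrogens by atom environment:
  4 × C: 2 H each → 8
  3 × C: 1 H each → 3
  2 × C: 3 H each → 6
  1 × C: no H
  1 × N: no H
  Total hydrogens = 17.
Molecular formula: C10H17N

C10H17N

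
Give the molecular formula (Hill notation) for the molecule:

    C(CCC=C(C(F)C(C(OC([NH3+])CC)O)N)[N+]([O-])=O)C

Heavy atoms from the SMILES: 12 C, 1 F, 3 N, 4 O.
Implicit hydrogens by atom environment:
  5 × C: 1 H each → 5
  4 × C: 2 H each → 8
  2 × C: 3 H each → 6
  2 × O: no H
  1 × C: no H
  1 × F: no H
  1 × N (charge +1): 3 H
  1 × N: 2 H
  1 × N (charge +1): no H
  1 × O: 1 H
  1 × O (charge -1): no H
  Total hydrogens = 25.
Net charge +1.
Molecular formula: C12H25FN3O4+

C12H25FN3O4+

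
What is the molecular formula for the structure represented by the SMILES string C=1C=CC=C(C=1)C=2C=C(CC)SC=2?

C12H12S

Heavy atoms from the SMILES: 12 C, 1 S.
Implicit hydrogens by atom environment:
  7 × C (aromatic): 1 H each → 7
  3 × C (aromatic): no H
  1 × C: 3 H
  1 × C: 2 H
  1 × S (aromatic): no H
  Total hydrogens = 12.
Molecular formula: C12H12S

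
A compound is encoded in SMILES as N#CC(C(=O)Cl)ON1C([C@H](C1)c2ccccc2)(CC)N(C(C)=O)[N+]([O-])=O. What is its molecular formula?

C16H17ClN4O5

Heavy atoms from the SMILES: 16 C, 1 Cl, 4 N, 5 O.
Implicit hydrogens by atom environment:
  5 × C (aromatic): 1 H each → 5
  4 × C: no H
  4 × O: no H
  3 × N: no H
  2 × C: 3 H each → 6
  2 × C: 2 H each → 4
  2 × C: 1 H each → 2
  1 × C (aromatic): no H
  1 × Cl: no H
  1 × N (charge +1): no H
  1 × O (charge -1): no H
  Total hydrogens = 17.
Molecular formula: C16H17ClN4O5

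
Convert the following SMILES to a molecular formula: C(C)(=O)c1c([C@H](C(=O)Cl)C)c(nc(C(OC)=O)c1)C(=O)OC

Heavy atoms from the SMILES: 14 C, 1 Cl, 1 N, 6 O.
Implicit hydrogens by atom environment:
  6 × O: no H
  4 × C: 3 H each → 12
  4 × C (aromatic): no H
  4 × C: no H
  1 × C (aromatic): 1 H
  1 × C: 1 H
  1 × Cl: no H
  1 × N (aromatic): no H
  Total hydrogens = 14.
Molecular formula: C14H14ClNO6

C14H14ClNO6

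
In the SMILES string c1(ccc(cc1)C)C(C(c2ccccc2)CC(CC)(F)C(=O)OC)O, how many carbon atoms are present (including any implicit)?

21

The symbol for carbon appears 21 times in the SMILES. Lowercase c denotes aromatic carbon and counts toward C.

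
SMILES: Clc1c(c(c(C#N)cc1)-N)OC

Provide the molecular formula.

C8H7ClN2O

Heavy atoms from the SMILES: 8 C, 1 Cl, 2 N, 1 O.
Implicit hydrogens by atom environment:
  4 × C (aromatic): no H
  2 × C (aromatic): 1 H each → 2
  1 × C: 3 H
  1 × C: no H
  1 × Cl: no H
  1 × N: 2 H
  1 × N: no H
  1 × O: no H
  Total hydrogens = 7.
Molecular formula: C8H7ClN2O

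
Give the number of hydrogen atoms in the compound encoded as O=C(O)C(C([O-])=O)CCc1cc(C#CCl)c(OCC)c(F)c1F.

Hydrogens are implicit in SMILES; fill each atom to its normal valence:
  5 × C (aromatic): no H
  4 × C: no H
  3 × C: 2 H each → 6
  3 × O: no H
  2 × F: no H
  1 × C: 3 H
  1 × C (aromatic): 1 H
  1 × C: 1 H
  1 × Cl: no H
  1 × O: 1 H
  1 × O (charge -1): no H
  Total hydrogens = 12.

12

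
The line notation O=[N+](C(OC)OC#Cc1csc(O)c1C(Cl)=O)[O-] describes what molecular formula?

C9H6ClNO6S

Heavy atoms from the SMILES: 9 C, 1 Cl, 1 N, 6 O, 1 S.
Implicit hydrogens by atom environment:
  4 × O: no H
  3 × C (aromatic): no H
  3 × C: no H
  1 × C: 3 H
  1 × C (aromatic): 1 H
  1 × C: 1 H
  1 × Cl: no H
  1 × N (charge +1): no H
  1 × O: 1 H
  1 × O (charge -1): no H
  1 × S (aromatic): no H
  Total hydrogens = 6.
Molecular formula: C9H6ClNO6S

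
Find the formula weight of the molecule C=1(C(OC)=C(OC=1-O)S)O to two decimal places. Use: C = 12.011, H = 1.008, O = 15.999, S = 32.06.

Molecular formula: C5H6O4S.
M = 5×12.011 + 6×1.008 + 4×15.999 + 1×32.06 = 162.16 g/mol.

162.16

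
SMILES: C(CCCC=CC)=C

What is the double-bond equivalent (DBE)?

Molecular formula from the SMILES: C8H14.
DoU = (2C + 2 + N − H − X)/2 = (2·8 + 2 + 0 − 14 − 0)/2 = 4/2 = 2.
(Structurally: 0 ring(s) + 2 π bond(s) = 2.)

2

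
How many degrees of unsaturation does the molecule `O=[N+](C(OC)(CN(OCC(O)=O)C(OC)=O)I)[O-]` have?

3

Molecular formula from the SMILES: C7H11IN2O8.
DoU = (2C + 2 + N − H − X)/2 = (2·7 + 2 + 2 − 11 − 1)/2 = 6/2 = 3.
(Structurally: 0 ring(s) + 3 π bond(s) = 3.)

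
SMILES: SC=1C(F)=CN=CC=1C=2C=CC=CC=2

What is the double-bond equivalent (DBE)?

8

Molecular formula from the SMILES: C11H8FNS.
DoU = (2C + 2 + N − H − X)/2 = (2·11 + 2 + 1 − 8 − 1)/2 = 16/2 = 8.
(Structurally: 2 ring(s) + 6 π bond(s) = 8.)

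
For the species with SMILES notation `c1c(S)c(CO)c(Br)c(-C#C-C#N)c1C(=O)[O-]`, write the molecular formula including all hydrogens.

Heavy atoms from the SMILES: 1 Br, 11 C, 1 N, 3 O, 1 S.
Implicit hydrogens by atom environment:
  5 × C (aromatic): no H
  4 × C: no H
  1 × Br: no H
  1 × C: 2 H
  1 × C (aromatic): 1 H
  1 × N: no H
  1 × O: 1 H
  1 × O: no H
  1 × O (charge -1): no H
  1 × S: 1 H
  Total hydrogens = 5.
Net charge -1.
Molecular formula: C11H5BrNO3S-

C11H5BrNO3S-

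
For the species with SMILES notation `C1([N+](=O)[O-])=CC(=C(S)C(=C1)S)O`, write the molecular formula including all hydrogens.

C6H5NO3S2

Heavy atoms from the SMILES: 6 C, 1 N, 3 O, 2 S.
Implicit hydrogens by atom environment:
  4 × C (aromatic): no H
  2 × C (aromatic): 1 H each → 2
  2 × S: 1 H each → 2
  1 × N (charge +1): no H
  1 × O: 1 H
  1 × O: no H
  1 × O (charge -1): no H
  Total hydrogens = 5.
Molecular formula: C6H5NO3S2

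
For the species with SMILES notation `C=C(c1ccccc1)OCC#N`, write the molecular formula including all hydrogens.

Heavy atoms from the SMILES: 10 C, 1 N, 1 O.
Implicit hydrogens by atom environment:
  5 × C (aromatic): 1 H each → 5
  2 × C: 2 H each → 4
  2 × C: no H
  1 × C (aromatic): no H
  1 × N: no H
  1 × O: no H
  Total hydrogens = 9.
Molecular formula: C10H9NO

C10H9NO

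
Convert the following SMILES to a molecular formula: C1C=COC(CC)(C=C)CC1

C10H16O

Heavy atoms from the SMILES: 10 C, 1 O.
Implicit hydrogens by atom environment:
  5 × C: 2 H each → 10
  3 × C: 1 H each → 3
  1 × C: 3 H
  1 × C: no H
  1 × O: no H
  Total hydrogens = 16.
Molecular formula: C10H16O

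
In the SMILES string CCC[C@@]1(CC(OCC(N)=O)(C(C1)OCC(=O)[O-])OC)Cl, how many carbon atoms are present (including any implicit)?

The symbol for carbon appears 13 times in the SMILES. (Cl is a single chlorine, not C + l.)

13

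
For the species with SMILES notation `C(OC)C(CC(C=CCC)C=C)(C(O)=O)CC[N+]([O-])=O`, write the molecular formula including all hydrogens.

Heavy atoms from the SMILES: 14 C, 1 N, 5 O.
Implicit hydrogens by atom environment:
  6 × C: 2 H each → 12
  4 × C: 1 H each → 4
  3 × O: no H
  2 × C: 3 H each → 6
  2 × C: no H
  1 × N (charge +1): no H
  1 × O: 1 H
  1 × O (charge -1): no H
  Total hydrogens = 23.
Molecular formula: C14H23NO5

C14H23NO5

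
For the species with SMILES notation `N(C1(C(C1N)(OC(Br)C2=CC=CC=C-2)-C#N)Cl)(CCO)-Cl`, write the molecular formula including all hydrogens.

C13H14BrCl2N3O2

Heavy atoms from the SMILES: 1 Br, 13 C, 2 Cl, 3 N, 2 O.
Implicit hydrogens by atom environment:
  5 × C (aromatic): 1 H each → 5
  3 × C: no H
  2 × C: 2 H each → 4
  2 × C: 1 H each → 2
  2 × Cl: no H
  2 × N: no H
  1 × Br: no H
  1 × C (aromatic): no H
  1 × N: 2 H
  1 × O: 1 H
  1 × O: no H
  Total hydrogens = 14.
Molecular formula: C13H14BrCl2N3O2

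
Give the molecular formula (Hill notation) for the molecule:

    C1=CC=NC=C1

Heavy atoms from the SMILES: 5 C, 1 N.
Implicit hydrogens by atom environment:
  5 × C (aromatic): 1 H each → 5
  1 × N (aromatic): no H
  Total hydrogens = 5.
Molecular formula: C5H5N

C5H5N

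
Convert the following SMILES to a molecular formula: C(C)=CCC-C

C6H12

Heavy atoms from the SMILES: 6 C.
Implicit hydrogens by atom environment:
  2 × C: 3 H each → 6
  2 × C: 2 H each → 4
  2 × C: 1 H each → 2
  Total hydrogens = 12.
Molecular formula: C6H12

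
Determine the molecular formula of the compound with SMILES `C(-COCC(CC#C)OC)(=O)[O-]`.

C8H11O4-

Heavy atoms from the SMILES: 8 C, 4 O.
Implicit hydrogens by atom environment:
  3 × C: 2 H each → 6
  3 × O: no H
  2 × C: 1 H each → 2
  2 × C: no H
  1 × C: 3 H
  1 × O (charge -1): no H
  Total hydrogens = 11.
Net charge -1.
Molecular formula: C8H11O4-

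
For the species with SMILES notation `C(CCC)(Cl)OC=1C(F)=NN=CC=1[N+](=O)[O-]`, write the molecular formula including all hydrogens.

C8H9ClFN3O3

Heavy atoms from the SMILES: 8 C, 1 Cl, 1 F, 3 N, 3 O.
Implicit hydrogens by atom environment:
  3 × C (aromatic): no H
  2 × C: 2 H each → 4
  2 × N (aromatic): no H
  2 × O: no H
  1 × C: 3 H
  1 × C (aromatic): 1 H
  1 × C: 1 H
  1 × Cl: no H
  1 × F: no H
  1 × N (charge +1): no H
  1 × O (charge -1): no H
  Total hydrogens = 9.
Molecular formula: C8H9ClFN3O3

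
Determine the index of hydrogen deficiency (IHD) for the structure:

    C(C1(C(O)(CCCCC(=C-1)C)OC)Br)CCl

2

Molecular formula from the SMILES: C12H20BrClO2.
DoU = (2C + 2 + N − H − X)/2 = (2·12 + 2 + 0 − 20 − 2)/2 = 4/2 = 2.
(Structurally: 1 ring(s) + 1 π bond(s) = 2.)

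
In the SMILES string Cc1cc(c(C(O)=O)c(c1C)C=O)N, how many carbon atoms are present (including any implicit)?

10

The symbol for carbon appears 10 times in the SMILES. Lowercase c denotes aromatic carbon and counts toward C.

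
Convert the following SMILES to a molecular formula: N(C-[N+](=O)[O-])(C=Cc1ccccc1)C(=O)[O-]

Heavy atoms from the SMILES: 10 C, 2 N, 4 O.
Implicit hydrogens by atom environment:
  5 × C (aromatic): 1 H each → 5
  2 × C: 1 H each → 2
  2 × O: no H
  2 × O (charge -1): no H
  1 × C: 2 H
  1 × C: no H
  1 × C (aromatic): no H
  1 × N: no H
  1 × N (charge +1): no H
  Total hydrogens = 9.
Net charge -1.
Molecular formula: C10H9N2O4-

C10H9N2O4-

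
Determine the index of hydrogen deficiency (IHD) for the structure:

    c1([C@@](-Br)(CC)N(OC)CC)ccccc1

4

Molecular formula from the SMILES: C12H18BrNO.
DoU = (2C + 2 + N − H − X)/2 = (2·12 + 2 + 1 − 18 − 1)/2 = 8/2 = 4.
(Structurally: 1 ring(s) + 3 π bond(s) = 4.)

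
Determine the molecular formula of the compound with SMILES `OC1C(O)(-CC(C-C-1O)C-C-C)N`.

Heavy atoms from the SMILES: 9 C, 1 N, 3 O.
Implicit hydrogens by atom environment:
  4 × C: 2 H each → 8
  3 × C: 1 H each → 3
  3 × O: 1 H each → 3
  1 × C: 3 H
  1 × C: no H
  1 × N: 2 H
  Total hydrogens = 19.
Molecular formula: C9H19NO3

C9H19NO3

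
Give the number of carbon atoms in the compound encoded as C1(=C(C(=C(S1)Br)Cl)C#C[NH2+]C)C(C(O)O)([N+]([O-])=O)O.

9

The symbol for carbon appears 9 times in the SMILES. (Cl is a single chlorine, not C + l.)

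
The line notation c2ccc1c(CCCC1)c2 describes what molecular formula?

Heavy atoms from the SMILES: 10 C.
Implicit hydrogens by atom environment:
  4 × C: 2 H each → 8
  4 × C (aromatic): 1 H each → 4
  2 × C (aromatic): no H
  Total hydrogens = 12.
Molecular formula: C10H12

C10H12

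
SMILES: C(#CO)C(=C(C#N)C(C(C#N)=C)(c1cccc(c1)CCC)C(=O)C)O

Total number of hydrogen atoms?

18

Hydrogens are implicit in SMILES; fill each atom to its normal valence:
  9 × C: no H
  4 × C (aromatic): 1 H each → 4
  3 × C: 2 H each → 6
  2 × C: 3 H each → 6
  2 × C (aromatic): no H
  2 × N: no H
  2 × O: 1 H each → 2
  1 × O: no H
  Total hydrogens = 18.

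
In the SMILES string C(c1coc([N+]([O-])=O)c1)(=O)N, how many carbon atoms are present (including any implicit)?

The symbol for carbon appears 5 times in the SMILES. Lowercase c denotes aromatic carbon and counts toward C.

5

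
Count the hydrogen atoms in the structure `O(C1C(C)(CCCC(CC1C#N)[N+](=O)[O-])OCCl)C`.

Hydrogens are implicit in SMILES; fill each atom to its normal valence:
  5 × C: 2 H each → 10
  3 × C: 1 H each → 3
  3 × O: no H
  2 × C: 3 H each → 6
  2 × C: no H
  1 × Cl: no H
  1 × N: no H
  1 × N (charge +1): no H
  1 × O (charge -1): no H
  Total hydrogens = 19.

19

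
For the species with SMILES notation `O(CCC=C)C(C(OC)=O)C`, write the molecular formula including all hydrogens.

C8H14O3

Heavy atoms from the SMILES: 8 C, 3 O.
Implicit hydrogens by atom environment:
  3 × C: 2 H each → 6
  3 × O: no H
  2 × C: 3 H each → 6
  2 × C: 1 H each → 2
  1 × C: no H
  Total hydrogens = 14.
Molecular formula: C8H14O3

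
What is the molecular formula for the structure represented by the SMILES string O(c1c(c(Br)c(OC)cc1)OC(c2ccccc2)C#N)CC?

C17H16BrNO3

Heavy atoms from the SMILES: 1 Br, 17 C, 1 N, 3 O.
Implicit hydrogens by atom environment:
  7 × C (aromatic): 1 H each → 7
  5 × C (aromatic): no H
  3 × O: no H
  2 × C: 3 H each → 6
  1 × Br: no H
  1 × C: 2 H
  1 × C: 1 H
  1 × C: no H
  1 × N: no H
  Total hydrogens = 16.
Molecular formula: C17H16BrNO3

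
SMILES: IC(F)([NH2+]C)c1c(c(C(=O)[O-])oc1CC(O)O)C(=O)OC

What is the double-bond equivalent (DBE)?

5

Molecular formula from the SMILES: C11H13FINO7.
DoU = (2C + 2 + N − H − X)/2 = (2·11 + 2 + 1 − 13 − 2)/2 = 10/2 = 5.
(Structurally: 1 ring(s) + 4 π bond(s) = 5.)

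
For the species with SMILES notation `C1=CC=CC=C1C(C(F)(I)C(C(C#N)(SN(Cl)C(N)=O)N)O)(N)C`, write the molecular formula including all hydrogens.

C13H16ClFIN5O2S

Heavy atoms from the SMILES: 13 C, 1 Cl, 1 F, 1 I, 5 N, 2 O, 1 S.
Implicit hydrogens by atom environment:
  5 × C (aromatic): 1 H each → 5
  5 × C: no H
  3 × N: 2 H each → 6
  2 × N: no H
  1 × C: 3 H
  1 × C: 1 H
  1 × C (aromatic): no H
  1 × Cl: no H
  1 × F: no H
  1 × I: no H
  1 × O: 1 H
  1 × O: no H
  1 × S: no H
  Total hydrogens = 16.
Molecular formula: C13H16ClFIN5O2S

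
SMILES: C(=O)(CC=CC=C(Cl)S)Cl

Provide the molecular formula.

C6H6Cl2OS

Heavy atoms from the SMILES: 6 C, 2 Cl, 1 O, 1 S.
Implicit hydrogens by atom environment:
  3 × C: 1 H each → 3
  2 × C: no H
  2 × Cl: no H
  1 × C: 2 H
  1 × O: no H
  1 × S: 1 H
  Total hydrogens = 6.
Molecular formula: C6H6Cl2OS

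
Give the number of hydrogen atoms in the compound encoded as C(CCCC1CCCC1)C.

Hydrogens are implicit in SMILES; fill each atom to its normal valence:
  8 × C: 2 H each → 16
  1 × C: 3 H
  1 × C: 1 H
  Total hydrogens = 20.

20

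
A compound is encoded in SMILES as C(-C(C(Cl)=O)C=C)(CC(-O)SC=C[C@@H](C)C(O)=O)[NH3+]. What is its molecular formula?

Heavy atoms from the SMILES: 12 C, 1 Cl, 1 N, 4 O, 1 S.
Implicit hydrogens by atom environment:
  7 × C: 1 H each → 7
  2 × C: 2 H each → 4
  2 × C: no H
  2 × O: 1 H each → 2
  2 × O: no H
  1 × C: 3 H
  1 × Cl: no H
  1 × N (charge +1): 3 H
  1 × S: no H
  Total hydrogens = 19.
Net charge +1.
Molecular formula: C12H19ClNO4S+

C12H19ClNO4S+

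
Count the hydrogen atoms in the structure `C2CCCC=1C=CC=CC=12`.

Hydrogens are implicit in SMILES; fill each atom to its normal valence:
  4 × C: 2 H each → 8
  4 × C (aromatic): 1 H each → 4
  2 × C (aromatic): no H
  Total hydrogens = 12.

12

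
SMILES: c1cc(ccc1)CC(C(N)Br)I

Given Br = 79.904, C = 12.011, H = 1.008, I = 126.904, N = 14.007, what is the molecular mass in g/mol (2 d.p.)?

Molecular formula: C9H11BrIN.
M = 1×79.904 + 9×12.011 + 11×1.008 + 1×126.904 + 1×14.007 = 340.00 g/mol.

340.00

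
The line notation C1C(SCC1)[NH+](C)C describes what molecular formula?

C6H14NS+

Heavy atoms from the SMILES: 6 C, 1 N, 1 S.
Implicit hydrogens by atom environment:
  3 × C: 2 H each → 6
  2 × C: 3 H each → 6
  1 × C: 1 H
  1 × N (charge +1): 1 H
  1 × S: no H
  Total hydrogens = 14.
Net charge +1.
Molecular formula: C6H14NS+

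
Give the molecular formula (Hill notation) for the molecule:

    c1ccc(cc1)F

C6H5F

Heavy atoms from the SMILES: 6 C, 1 F.
Implicit hydrogens by atom environment:
  5 × C (aromatic): 1 H each → 5
  1 × C (aromatic): no H
  1 × F: no H
  Total hydrogens = 5.
Molecular formula: C6H5F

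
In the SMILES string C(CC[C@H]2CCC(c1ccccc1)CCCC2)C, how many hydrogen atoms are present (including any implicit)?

Hydrogens are implicit in SMILES; fill each atom to its normal valence:
  9 × C: 2 H each → 18
  5 × C (aromatic): 1 H each → 5
  2 × C: 1 H each → 2
  1 × C: 3 H
  1 × C (aromatic): no H
  Total hydrogens = 28.

28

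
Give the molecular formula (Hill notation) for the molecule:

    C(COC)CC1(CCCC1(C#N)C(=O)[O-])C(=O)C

C13H18NO4-

Heavy atoms from the SMILES: 13 C, 1 N, 4 O.
Implicit hydrogens by atom environment:
  6 × C: 2 H each → 12
  5 × C: no H
  3 × O: no H
  2 × C: 3 H each → 6
  1 × N: no H
  1 × O (charge -1): no H
  Total hydrogens = 18.
Net charge -1.
Molecular formula: C13H18NO4-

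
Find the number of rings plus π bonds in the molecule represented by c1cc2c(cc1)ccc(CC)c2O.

7

Molecular formula from the SMILES: C12H12O.
DoU = (2C + 2 + N − H − X)/2 = (2·12 + 2 + 0 − 12 − 0)/2 = 14/2 = 7.
(Structurally: 2 ring(s) + 5 π bond(s) = 7.)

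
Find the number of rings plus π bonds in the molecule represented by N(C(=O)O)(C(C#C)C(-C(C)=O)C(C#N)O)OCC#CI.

Molecular formula from the SMILES: C12H11IN2O5.
DoU = (2C + 2 + N − H − X)/2 = (2·12 + 2 + 2 − 11 − 1)/2 = 16/2 = 8.
(Structurally: 0 ring(s) + 8 π bond(s) = 8.)

8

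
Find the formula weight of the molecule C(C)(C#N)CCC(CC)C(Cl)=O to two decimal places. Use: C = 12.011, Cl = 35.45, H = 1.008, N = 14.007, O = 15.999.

187.67

Molecular formula: C9H14ClNO.
M = 9×12.011 + 1×35.45 + 14×1.008 + 1×14.007 + 1×15.999 = 187.67 g/mol.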